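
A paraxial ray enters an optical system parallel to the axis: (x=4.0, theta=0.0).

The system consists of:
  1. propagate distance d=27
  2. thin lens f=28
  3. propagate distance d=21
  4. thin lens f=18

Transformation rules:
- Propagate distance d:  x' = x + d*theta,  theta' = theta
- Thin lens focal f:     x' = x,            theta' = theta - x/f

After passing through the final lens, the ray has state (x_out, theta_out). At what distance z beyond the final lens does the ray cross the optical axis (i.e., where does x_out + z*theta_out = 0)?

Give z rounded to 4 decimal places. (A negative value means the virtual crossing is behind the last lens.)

Initial: x=4.0000 theta=0.0000
After 1 (propagate distance d=27): x=4.0000 theta=0.0000
After 2 (thin lens f=28): x=4.0000 theta=-1/7 (≈-0.1429)
After 3 (propagate distance d=21): x=1.0000 theta=-1/7 (≈-0.1429)
After 4 (thin lens f=18): x=1.0000 theta=-25/126 (≈-0.1984)
z_focus = -x_out/theta_out = -(1.0000)/(-25/126) = 5.0400
Rounded to 4 decimal places: z = 5.0400

Answer: 5.0400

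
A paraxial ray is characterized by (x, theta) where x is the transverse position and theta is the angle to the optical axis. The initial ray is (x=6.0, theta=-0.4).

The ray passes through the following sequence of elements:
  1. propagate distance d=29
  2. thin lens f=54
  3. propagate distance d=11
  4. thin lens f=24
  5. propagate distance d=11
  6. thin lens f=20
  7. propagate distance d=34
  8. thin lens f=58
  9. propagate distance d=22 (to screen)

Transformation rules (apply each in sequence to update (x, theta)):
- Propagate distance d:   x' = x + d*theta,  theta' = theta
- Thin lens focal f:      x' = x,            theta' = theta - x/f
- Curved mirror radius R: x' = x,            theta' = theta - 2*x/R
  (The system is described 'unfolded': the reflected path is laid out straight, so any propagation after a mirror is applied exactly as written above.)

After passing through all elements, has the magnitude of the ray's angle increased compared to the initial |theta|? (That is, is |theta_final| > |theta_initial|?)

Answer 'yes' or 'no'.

Answer: no

Derivation:
Initial: x=6.0000 theta=-0.4000
After 1 (propagate distance d=29): x=-5.6000 theta=-0.4000
After 2 (thin lens f=54): x=-5.6000 theta=-8/27 (≈-0.2963)
After 3 (propagate distance d=11): x=-1196/135 (≈-8.8593) theta=-8/27 (≈-0.2963)
After 4 (thin lens f=24): x=-1196/135 (≈-8.8593) theta=59/810 (≈0.0728)
After 5 (propagate distance d=11): x=-6527/810 (≈-8.0580) theta=59/810 (≈0.0728)
After 6 (thin lens f=20): x=-6527/810 (≈-8.0580) theta=2569/5400 (≈0.4757)
After 7 (propagate distance d=34): x=65749/8100 (≈8.1172) theta=2569/5400 (≈0.4757)
After 8 (thin lens f=58): x=65749/8100 (≈8.1172) theta=78877/234900 (≈0.3358)
After 9 (propagate distance d=22 (to screen)): x=242801/15660 (≈15.5045) theta=78877/234900 (≈0.3358)
|theta_initial|=0.4000 |theta_final|=78877/234900 (≈0.3358) -> not increased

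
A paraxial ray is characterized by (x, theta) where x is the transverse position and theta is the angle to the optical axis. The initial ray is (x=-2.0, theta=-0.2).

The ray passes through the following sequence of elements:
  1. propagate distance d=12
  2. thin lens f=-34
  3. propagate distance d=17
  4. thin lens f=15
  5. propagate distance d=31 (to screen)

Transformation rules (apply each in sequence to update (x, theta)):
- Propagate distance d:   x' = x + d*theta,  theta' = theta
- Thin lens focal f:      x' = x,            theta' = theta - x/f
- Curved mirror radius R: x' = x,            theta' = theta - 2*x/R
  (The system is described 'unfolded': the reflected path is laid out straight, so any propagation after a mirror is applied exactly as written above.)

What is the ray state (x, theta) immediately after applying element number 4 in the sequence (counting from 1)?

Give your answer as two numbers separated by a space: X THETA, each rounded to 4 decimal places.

Answer: -10.0000 0.3373

Derivation:
Initial: x=-2.0000 theta=-0.2000
After 1 (propagate distance d=12): x=-4.4000 theta=-0.2000
After 2 (thin lens f=-34): x=-4.4000 theta=-28/85 (≈-0.3294)
After 3 (propagate distance d=17): x=-10.0000 theta=-28/85 (≈-0.3294)
After 4 (thin lens f=15): x=-10.0000 theta=86/255 (≈0.3373)
Rounded to 4 decimal places: x = -10.0000, theta = 0.3373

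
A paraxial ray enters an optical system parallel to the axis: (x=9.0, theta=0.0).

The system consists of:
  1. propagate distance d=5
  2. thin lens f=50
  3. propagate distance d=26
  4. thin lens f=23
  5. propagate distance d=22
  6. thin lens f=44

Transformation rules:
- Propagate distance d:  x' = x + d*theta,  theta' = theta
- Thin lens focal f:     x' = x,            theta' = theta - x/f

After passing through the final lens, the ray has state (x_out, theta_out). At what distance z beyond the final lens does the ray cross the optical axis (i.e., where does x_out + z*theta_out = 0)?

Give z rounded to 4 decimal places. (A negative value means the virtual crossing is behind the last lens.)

Answer: -13.3720

Derivation:
Initial: x=9.0000 theta=0.0000
After 1 (propagate distance d=5): x=9.0000 theta=0.0000
After 2 (thin lens f=50): x=9.0000 theta=-0.1800
After 3 (propagate distance d=26): x=4.3200 theta=-0.1800
After 4 (thin lens f=23): x=4.3200 theta=-423/1150 (≈-0.3678)
After 5 (propagate distance d=22): x=-2169/575 (≈-3.7722) theta=-423/1150 (≈-0.3678)
After 6 (thin lens f=44): x=-2169/575 (≈-3.7722) theta=-7137/25300 (≈-0.2821)
z_focus = -x_out/theta_out = -(-2169/575)/(-7137/25300) = -10604/793 ≈ -13.3720
Rounded to 4 decimal places: z = -13.3720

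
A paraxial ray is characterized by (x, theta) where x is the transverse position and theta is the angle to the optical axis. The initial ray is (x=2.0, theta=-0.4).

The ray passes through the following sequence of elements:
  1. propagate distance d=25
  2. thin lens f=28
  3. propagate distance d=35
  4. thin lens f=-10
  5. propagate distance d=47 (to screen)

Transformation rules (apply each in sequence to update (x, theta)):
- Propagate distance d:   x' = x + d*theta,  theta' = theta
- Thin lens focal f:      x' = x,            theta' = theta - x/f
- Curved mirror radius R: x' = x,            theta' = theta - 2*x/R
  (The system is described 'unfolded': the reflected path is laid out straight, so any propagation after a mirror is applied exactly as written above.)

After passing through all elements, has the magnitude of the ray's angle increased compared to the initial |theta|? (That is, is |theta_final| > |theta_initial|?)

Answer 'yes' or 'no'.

Initial: x=2.0000 theta=-0.4000
After 1 (propagate distance d=25): x=-8.0000 theta=-0.4000
After 2 (thin lens f=28): x=-8.0000 theta=-4/35 (≈-0.1143)
After 3 (propagate distance d=35): x=-12.0000 theta=-4/35 (≈-0.1143)
After 4 (thin lens f=-10): x=-12.0000 theta=-46/35 (≈-1.3143)
After 5 (propagate distance d=47 (to screen)): x=-2582/35 (≈-73.7714) theta=-46/35 (≈-1.3143)
|theta_initial|=0.4000 |theta_final|=46/35 (≈1.3143) -> increased

Answer: yes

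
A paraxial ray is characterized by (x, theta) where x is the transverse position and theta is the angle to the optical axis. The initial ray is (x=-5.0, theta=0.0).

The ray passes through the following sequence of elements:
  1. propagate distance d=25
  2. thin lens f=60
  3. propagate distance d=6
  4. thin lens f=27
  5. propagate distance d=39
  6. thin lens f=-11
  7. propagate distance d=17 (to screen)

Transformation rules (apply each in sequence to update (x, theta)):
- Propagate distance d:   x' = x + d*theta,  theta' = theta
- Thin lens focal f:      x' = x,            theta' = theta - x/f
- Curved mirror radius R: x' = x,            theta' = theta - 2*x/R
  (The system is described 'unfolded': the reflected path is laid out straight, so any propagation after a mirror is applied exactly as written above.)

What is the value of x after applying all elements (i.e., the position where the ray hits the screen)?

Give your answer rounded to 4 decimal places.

Initial: x=-5.0000 theta=0.0000
After 1 (propagate distance d=25): x=-5.0000 theta=0.0000
After 2 (thin lens f=60): x=-5.0000 theta=1/12 (≈0.0833)
After 3 (propagate distance d=6): x=-4.5000 theta=1/12 (≈0.0833)
After 4 (thin lens f=27): x=-4.5000 theta=0.2500
After 5 (propagate distance d=39): x=5.2500 theta=0.2500
After 6 (thin lens f=-11): x=5.2500 theta=8/11 (≈0.7273)
After 7 (propagate distance d=17 (to screen)): x=775/44 (≈17.6136) theta=8/11 (≈0.7273)
Rounded to 4 decimal places: x = 17.6136

Answer: 17.6136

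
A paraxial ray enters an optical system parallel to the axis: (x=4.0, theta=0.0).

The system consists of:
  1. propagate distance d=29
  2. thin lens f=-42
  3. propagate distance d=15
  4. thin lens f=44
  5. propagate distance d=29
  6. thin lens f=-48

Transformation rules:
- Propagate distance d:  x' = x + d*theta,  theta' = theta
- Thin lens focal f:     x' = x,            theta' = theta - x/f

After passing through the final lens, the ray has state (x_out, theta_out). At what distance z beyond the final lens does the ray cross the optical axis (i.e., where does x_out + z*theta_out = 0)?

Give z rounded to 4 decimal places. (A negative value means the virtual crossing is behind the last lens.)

Answer: -67.8752

Derivation:
Initial: x=4.0000 theta=0.0000
After 1 (propagate distance d=29): x=4.0000 theta=0.0000
After 2 (thin lens f=-42): x=4.0000 theta=2/21 (≈0.0952)
After 3 (propagate distance d=15): x=38/7 (≈5.4286) theta=2/21 (≈0.0952)
After 4 (thin lens f=44): x=38/7 (≈5.4286) theta=-13/462 (≈-0.0281)
After 5 (propagate distance d=29): x=2131/462 (≈4.6126) theta=-13/462 (≈-0.0281)
After 6 (thin lens f=-48): x=2131/462 (≈4.6126) theta=137/2016 (≈0.0680)
z_focus = -x_out/theta_out = -(2131/462)/(137/2016) = -102288/1507 ≈ -67.8752
Rounded to 4 decimal places: z = -67.8752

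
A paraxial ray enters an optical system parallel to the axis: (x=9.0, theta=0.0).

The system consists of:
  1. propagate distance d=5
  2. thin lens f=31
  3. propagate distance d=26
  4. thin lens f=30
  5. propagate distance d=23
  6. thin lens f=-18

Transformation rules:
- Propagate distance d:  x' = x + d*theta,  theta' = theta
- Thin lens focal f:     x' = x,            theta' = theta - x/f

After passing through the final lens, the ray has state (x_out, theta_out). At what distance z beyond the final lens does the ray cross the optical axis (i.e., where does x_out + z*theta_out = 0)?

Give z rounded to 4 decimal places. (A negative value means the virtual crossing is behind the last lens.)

Initial: x=9.0000 theta=0.0000
After 1 (propagate distance d=5): x=9.0000 theta=0.0000
After 2 (thin lens f=31): x=9.0000 theta=-9/31 (≈-0.2903)
After 3 (propagate distance d=26): x=45/31 (≈1.4516) theta=-9/31 (≈-0.2903)
After 4 (thin lens f=30): x=45/31 (≈1.4516) theta=-21/62 (≈-0.3387)
After 5 (propagate distance d=23): x=-393/62 (≈-6.3387) theta=-21/62 (≈-0.3387)
After 6 (thin lens f=-18): x=-393/62 (≈-6.3387) theta=-257/372 (≈-0.6909)
z_focus = -x_out/theta_out = -(-393/62)/(-257/372) = -2358/257 ≈ -9.1751
Rounded to 4 decimal places: z = -9.1751

Answer: -9.1751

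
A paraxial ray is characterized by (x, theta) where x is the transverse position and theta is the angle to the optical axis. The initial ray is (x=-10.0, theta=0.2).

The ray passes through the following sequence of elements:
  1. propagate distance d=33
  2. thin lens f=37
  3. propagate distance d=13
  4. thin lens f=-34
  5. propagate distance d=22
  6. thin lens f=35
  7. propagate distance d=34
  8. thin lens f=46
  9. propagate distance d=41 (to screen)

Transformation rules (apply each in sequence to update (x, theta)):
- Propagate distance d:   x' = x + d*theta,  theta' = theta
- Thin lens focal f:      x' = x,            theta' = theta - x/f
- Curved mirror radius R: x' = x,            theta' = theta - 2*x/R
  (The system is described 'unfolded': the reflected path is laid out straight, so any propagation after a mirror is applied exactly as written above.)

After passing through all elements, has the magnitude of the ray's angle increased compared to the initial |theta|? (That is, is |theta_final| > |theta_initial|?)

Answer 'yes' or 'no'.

Initial: x=-10.0000 theta=0.2000
After 1 (propagate distance d=33): x=-3.4000 theta=0.2000
After 2 (thin lens f=37): x=-3.4000 theta=54/185 (≈0.2919)
After 3 (propagate distance d=13): x=73/185 (≈0.3946) theta=54/185 (≈0.2919)
After 4 (thin lens f=-34): x=73/185 (≈0.3946) theta=1909/6290 (≈0.3035)
After 5 (propagate distance d=22): x=4448/629 (≈7.0715) theta=1909/6290 (≈0.3035)
After 6 (thin lens f=35): x=4448/629 (≈7.0715) theta=4467/44030 (≈0.1015)
After 7 (propagate distance d=34): x=231619/22015 (≈10.5210) theta=4467/44030 (≈0.1015)
After 8 (thin lens f=46): x=231619/22015 (≈10.5210) theta=-64439/506345 (≈-0.1273)
After 9 (propagate distance d=41 (to screen)): x=72574/13685 (≈5.3032) theta=-64439/506345 (≈-0.1273)
|theta_initial|=0.2000 |theta_final|=64439/506345 (≈0.1273) -> not increased

Answer: no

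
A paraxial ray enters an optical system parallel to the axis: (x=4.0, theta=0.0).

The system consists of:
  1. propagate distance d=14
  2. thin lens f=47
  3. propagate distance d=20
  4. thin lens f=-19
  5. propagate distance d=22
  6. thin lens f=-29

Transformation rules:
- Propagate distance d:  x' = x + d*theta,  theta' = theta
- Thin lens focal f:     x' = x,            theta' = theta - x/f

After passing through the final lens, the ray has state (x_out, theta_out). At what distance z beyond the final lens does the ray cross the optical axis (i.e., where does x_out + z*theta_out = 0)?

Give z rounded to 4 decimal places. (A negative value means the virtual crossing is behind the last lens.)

Initial: x=4.0000 theta=0.0000
After 1 (propagate distance d=14): x=4.0000 theta=0.0000
After 2 (thin lens f=47): x=4.0000 theta=-4/47 (≈-0.0851)
After 3 (propagate distance d=20): x=108/47 (≈2.2979) theta=-4/47 (≈-0.0851)
After 4 (thin lens f=-19): x=108/47 (≈2.2979) theta=32/893 (≈0.0358)
After 5 (propagate distance d=22): x=2756/893 (≈3.0862) theta=32/893 (≈0.0358)
After 6 (thin lens f=-29): x=2756/893 (≈3.0862) theta=3684/25897 (≈0.1423)
z_focus = -x_out/theta_out = -(2756/893)/(3684/25897) = -19981/921 ≈ -21.6949
Rounded to 4 decimal places: z = -21.6949

Answer: -21.6949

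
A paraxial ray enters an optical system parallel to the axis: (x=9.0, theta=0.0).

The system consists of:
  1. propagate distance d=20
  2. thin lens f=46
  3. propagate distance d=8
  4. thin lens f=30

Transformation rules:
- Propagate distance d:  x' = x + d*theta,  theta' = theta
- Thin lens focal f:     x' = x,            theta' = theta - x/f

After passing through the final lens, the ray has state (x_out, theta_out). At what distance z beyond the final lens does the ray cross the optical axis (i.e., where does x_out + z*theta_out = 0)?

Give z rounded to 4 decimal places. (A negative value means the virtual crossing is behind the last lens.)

Initial: x=9.0000 theta=0.0000
After 1 (propagate distance d=20): x=9.0000 theta=0.0000
After 2 (thin lens f=46): x=9.0000 theta=-9/46 (≈-0.1957)
After 3 (propagate distance d=8): x=171/23 (≈7.4348) theta=-9/46 (≈-0.1957)
After 4 (thin lens f=30): x=171/23 (≈7.4348) theta=-51/115 (≈-0.4435)
z_focus = -x_out/theta_out = -(171/23)/(-51/115) = 285/17 ≈ 16.7647
Rounded to 4 decimal places: z = 16.7647

Answer: 16.7647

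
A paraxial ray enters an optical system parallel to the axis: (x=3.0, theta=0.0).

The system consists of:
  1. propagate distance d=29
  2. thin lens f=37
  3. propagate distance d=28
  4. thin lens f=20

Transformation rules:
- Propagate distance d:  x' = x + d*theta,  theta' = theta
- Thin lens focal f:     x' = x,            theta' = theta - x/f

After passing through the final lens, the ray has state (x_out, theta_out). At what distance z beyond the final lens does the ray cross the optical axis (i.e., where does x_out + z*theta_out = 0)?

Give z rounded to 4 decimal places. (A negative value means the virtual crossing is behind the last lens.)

Answer: 6.2069

Derivation:
Initial: x=3.0000 theta=0.0000
After 1 (propagate distance d=29): x=3.0000 theta=0.0000
After 2 (thin lens f=37): x=3.0000 theta=-3/37 (≈-0.0811)
After 3 (propagate distance d=28): x=27/37 (≈0.7297) theta=-3/37 (≈-0.0811)
After 4 (thin lens f=20): x=27/37 (≈0.7297) theta=-87/740 (≈-0.1176)
z_focus = -x_out/theta_out = -(27/37)/(-87/740) = 180/29 ≈ 6.2069
Rounded to 4 decimal places: z = 6.2069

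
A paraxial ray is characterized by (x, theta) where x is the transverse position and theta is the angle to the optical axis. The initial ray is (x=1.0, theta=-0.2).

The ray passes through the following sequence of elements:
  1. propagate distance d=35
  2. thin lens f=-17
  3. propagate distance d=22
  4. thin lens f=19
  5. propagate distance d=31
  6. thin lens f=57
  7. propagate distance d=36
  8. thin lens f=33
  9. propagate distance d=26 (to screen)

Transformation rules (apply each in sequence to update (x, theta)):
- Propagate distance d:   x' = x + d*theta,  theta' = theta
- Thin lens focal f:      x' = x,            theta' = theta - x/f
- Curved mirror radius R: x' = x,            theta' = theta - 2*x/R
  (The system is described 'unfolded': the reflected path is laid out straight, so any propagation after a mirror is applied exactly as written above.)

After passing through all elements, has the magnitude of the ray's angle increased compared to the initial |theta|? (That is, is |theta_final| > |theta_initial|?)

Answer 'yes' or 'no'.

Answer: no

Derivation:
Initial: x=1.0000 theta=-0.2000
After 1 (propagate distance d=35): x=-6.0000 theta=-0.2000
After 2 (thin lens f=-17): x=-6.0000 theta=-47/85 (≈-0.5529)
After 3 (propagate distance d=22): x=-1544/85 (≈-18.1647) theta=-47/85 (≈-0.5529)
After 4 (thin lens f=19): x=-1544/85 (≈-18.1647) theta=651/1615 (≈0.4031)
After 5 (propagate distance d=31): x=-1831/323 (≈-5.6687) theta=651/1615 (≈0.4031)
After 6 (thin lens f=57): x=-1831/323 (≈-5.6687) theta=46262/92055 (≈0.5025)
After 7 (propagate distance d=36): x=381199/30685 (≈12.4230) theta=46262/92055 (≈0.5025)
After 8 (thin lens f=33): x=381199/30685 (≈12.4230) theta=42561/337535 (≈0.1261)
After 9 (propagate distance d=26 (to screen)): x=1059955/67507 (≈15.7014) theta=42561/337535 (≈0.1261)
|theta_initial|=0.2000 |theta_final|=42561/337535 (≈0.1261) -> not increased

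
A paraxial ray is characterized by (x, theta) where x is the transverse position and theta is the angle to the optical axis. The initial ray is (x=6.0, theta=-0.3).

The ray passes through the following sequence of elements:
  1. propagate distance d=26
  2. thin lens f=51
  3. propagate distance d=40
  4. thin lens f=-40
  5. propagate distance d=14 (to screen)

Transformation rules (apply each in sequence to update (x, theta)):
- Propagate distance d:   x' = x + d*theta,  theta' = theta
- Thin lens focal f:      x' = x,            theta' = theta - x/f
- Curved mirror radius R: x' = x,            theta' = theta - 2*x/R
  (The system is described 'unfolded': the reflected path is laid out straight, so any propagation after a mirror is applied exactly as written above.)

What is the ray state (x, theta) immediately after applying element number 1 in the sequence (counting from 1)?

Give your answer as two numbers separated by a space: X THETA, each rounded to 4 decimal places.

Answer: -1.8000 -0.3000

Derivation:
Initial: x=6.0000 theta=-0.3000
After 1 (propagate distance d=26): x=-1.8000 theta=-0.3000
Rounded to 4 decimal places: x = -1.8000, theta = -0.3000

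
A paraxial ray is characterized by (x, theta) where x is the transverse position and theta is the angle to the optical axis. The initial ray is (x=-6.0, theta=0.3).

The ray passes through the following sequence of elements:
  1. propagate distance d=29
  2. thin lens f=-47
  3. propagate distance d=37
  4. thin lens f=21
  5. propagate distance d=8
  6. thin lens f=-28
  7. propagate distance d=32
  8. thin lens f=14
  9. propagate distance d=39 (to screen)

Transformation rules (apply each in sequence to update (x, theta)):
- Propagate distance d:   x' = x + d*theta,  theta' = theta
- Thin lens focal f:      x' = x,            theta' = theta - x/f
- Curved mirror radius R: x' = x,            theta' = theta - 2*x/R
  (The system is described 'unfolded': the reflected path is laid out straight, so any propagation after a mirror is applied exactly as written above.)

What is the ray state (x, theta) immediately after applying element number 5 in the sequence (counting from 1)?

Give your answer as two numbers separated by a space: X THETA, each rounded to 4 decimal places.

Answer: 12.7182 -0.4009

Derivation:
Initial: x=-6.0000 theta=0.3000
After 1 (propagate distance d=29): x=2.7000 theta=0.3000
After 2 (thin lens f=-47): x=2.7000 theta=84/235 (≈0.3574)
After 3 (propagate distance d=37): x=1497/94 (≈15.9255) theta=84/235 (≈0.3574)
After 4 (thin lens f=21): x=1497/94 (≈15.9255) theta=-1319/3290 (≈-0.4009)
After 5 (propagate distance d=8): x=41843/3290 (≈12.7182) theta=-1319/3290 (≈-0.4009)
Rounded to 4 decimal places: x = 12.7182, theta = -0.4009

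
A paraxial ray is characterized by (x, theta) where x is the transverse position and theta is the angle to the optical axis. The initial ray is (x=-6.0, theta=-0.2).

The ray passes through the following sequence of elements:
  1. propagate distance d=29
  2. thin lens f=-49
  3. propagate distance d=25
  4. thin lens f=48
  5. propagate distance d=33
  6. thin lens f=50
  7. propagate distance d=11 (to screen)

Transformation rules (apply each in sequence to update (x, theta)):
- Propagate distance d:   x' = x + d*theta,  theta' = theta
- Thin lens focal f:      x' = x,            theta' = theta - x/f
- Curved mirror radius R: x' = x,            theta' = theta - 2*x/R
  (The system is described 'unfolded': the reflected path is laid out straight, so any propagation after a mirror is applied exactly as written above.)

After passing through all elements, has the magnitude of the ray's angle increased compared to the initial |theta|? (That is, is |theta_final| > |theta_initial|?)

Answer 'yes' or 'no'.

Answer: yes

Derivation:
Initial: x=-6.0000 theta=-0.2000
After 1 (propagate distance d=29): x=-11.8000 theta=-0.2000
After 2 (thin lens f=-49): x=-11.8000 theta=-108/245 (≈-0.4408)
After 3 (propagate distance d=25): x=-5591/245 (≈-22.8204) theta=-108/245 (≈-0.4408)
After 4 (thin lens f=48): x=-5591/245 (≈-22.8204) theta=407/11760 (≈0.0346)
After 5 (propagate distance d=33): x=-84979/3920 (≈-21.6783) theta=407/11760 (≈0.0346)
After 6 (thin lens f=50): x=-84979/3920 (≈-21.6783) theta=275287/588000 (≈0.4682)
After 7 (propagate distance d=11 (to screen)): x=-9718693/588000 (≈-16.5284) theta=275287/588000 (≈0.4682)
|theta_initial|=0.2000 |theta_final|=275287/588000 (≈0.4682) -> increased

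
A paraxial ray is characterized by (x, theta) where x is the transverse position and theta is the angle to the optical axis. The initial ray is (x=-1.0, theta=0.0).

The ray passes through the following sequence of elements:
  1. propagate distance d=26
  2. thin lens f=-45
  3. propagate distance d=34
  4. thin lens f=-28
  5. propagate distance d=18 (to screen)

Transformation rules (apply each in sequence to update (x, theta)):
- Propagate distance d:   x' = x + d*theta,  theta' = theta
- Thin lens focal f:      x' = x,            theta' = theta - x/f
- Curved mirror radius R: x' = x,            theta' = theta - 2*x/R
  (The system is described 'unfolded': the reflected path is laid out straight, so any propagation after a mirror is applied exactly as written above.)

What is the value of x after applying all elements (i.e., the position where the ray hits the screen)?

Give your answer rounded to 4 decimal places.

Answer: -3.2841

Derivation:
Initial: x=-1.0000 theta=0.0000
After 1 (propagate distance d=26): x=-1.0000 theta=0.0000
After 2 (thin lens f=-45): x=-1.0000 theta=-1/45 (≈-0.0222)
After 3 (propagate distance d=34): x=-79/45 (≈-1.7556) theta=-1/45 (≈-0.0222)
After 4 (thin lens f=-28): x=-79/45 (≈-1.7556) theta=-107/1260 (≈-0.0849)
After 5 (propagate distance d=18 (to screen)): x=-2069/630 (≈-3.2841) theta=-107/1260 (≈-0.0849)
Rounded to 4 decimal places: x = -3.2841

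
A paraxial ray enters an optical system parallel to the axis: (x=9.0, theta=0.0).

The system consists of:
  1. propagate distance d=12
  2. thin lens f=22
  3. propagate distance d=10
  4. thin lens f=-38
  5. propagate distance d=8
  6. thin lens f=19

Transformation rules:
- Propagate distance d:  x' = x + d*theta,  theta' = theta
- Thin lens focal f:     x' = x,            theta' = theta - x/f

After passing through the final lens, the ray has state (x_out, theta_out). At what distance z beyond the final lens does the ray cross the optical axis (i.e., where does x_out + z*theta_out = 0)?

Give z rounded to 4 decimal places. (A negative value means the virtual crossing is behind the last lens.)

Initial: x=9.0000 theta=0.0000
After 1 (propagate distance d=12): x=9.0000 theta=0.0000
After 2 (thin lens f=22): x=9.0000 theta=-9/22 (≈-0.4091)
After 3 (propagate distance d=10): x=54/11 (≈4.9091) theta=-9/22 (≈-0.4091)
After 4 (thin lens f=-38): x=54/11 (≈4.9091) theta=-117/418 (≈-0.2799)
After 5 (propagate distance d=8): x=558/209 (≈2.6699) theta=-117/418 (≈-0.2799)
After 6 (thin lens f=19): x=558/209 (≈2.6699) theta=-3339/7942 (≈-0.4204)
z_focus = -x_out/theta_out = -(558/209)/(-3339/7942) = 2356/371 ≈ 6.3504
Rounded to 4 decimal places: z = 6.3504

Answer: 6.3504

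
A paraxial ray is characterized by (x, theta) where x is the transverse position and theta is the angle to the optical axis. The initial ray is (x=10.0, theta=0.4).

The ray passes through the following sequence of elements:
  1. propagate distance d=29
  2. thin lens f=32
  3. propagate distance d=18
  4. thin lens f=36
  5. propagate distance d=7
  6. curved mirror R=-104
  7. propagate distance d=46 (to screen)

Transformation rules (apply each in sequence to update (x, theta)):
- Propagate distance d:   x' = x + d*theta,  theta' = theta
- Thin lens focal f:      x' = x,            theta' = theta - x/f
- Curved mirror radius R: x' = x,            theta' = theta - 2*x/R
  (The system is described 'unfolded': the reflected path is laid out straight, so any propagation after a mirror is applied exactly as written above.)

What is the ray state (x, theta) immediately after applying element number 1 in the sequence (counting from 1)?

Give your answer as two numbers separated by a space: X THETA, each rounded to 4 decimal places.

Initial: x=10.0000 theta=0.4000
After 1 (propagate distance d=29): x=21.6000 theta=0.4000
Rounded to 4 decimal places: x = 21.6000, theta = 0.4000

Answer: 21.6000 0.4000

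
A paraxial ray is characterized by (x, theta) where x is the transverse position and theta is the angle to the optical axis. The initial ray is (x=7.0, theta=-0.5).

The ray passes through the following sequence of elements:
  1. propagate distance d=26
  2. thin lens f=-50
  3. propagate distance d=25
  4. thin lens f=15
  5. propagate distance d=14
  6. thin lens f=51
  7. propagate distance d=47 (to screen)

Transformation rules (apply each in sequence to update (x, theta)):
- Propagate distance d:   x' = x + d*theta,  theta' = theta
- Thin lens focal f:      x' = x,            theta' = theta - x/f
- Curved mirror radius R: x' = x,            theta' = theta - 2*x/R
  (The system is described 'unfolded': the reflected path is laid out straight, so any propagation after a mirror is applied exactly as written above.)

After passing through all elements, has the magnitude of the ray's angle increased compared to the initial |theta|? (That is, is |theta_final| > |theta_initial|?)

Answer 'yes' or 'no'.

Answer: yes

Derivation:
Initial: x=7.0000 theta=-0.5000
After 1 (propagate distance d=26): x=-6.0000 theta=-0.5000
After 2 (thin lens f=-50): x=-6.0000 theta=-0.6200
After 3 (propagate distance d=25): x=-21.5000 theta=-0.6200
After 4 (thin lens f=15): x=-21.5000 theta=61/75 (≈0.8133)
After 5 (propagate distance d=14): x=-1517/150 (≈-10.1133) theta=61/75 (≈0.8133)
After 6 (thin lens f=51): x=-1517/150 (≈-10.1133) theta=7739/7650 (≈1.0116)
After 7 (propagate distance d=47 (to screen)): x=143183/3825 (≈37.4335) theta=7739/7650 (≈1.0116)
|theta_initial|=0.5000 |theta_final|=7739/7650 (≈1.0116) -> increased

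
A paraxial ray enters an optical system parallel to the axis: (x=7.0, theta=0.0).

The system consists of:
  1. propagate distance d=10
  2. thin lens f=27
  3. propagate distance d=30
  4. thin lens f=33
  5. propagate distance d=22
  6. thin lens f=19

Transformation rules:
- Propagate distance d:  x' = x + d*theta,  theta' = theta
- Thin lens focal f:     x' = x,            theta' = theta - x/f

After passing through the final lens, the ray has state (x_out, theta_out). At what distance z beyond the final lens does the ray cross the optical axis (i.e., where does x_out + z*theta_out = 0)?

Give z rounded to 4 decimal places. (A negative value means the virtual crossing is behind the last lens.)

Answer: 76.3016

Derivation:
Initial: x=7.0000 theta=0.0000
After 1 (propagate distance d=10): x=7.0000 theta=0.0000
After 2 (thin lens f=27): x=7.0000 theta=-7/27 (≈-0.2593)
After 3 (propagate distance d=30): x=-7/9 (≈-0.7778) theta=-7/27 (≈-0.2593)
After 4 (thin lens f=33): x=-7/9 (≈-0.7778) theta=-70/297 (≈-0.2357)
After 5 (propagate distance d=22): x=-161/27 (≈-5.9630) theta=-70/297 (≈-0.2357)
After 6 (thin lens f=19): x=-161/27 (≈-5.9630) theta=49/627 (≈0.0781)
z_focus = -x_out/theta_out = -(-161/27)/(49/627) = 4807/63 ≈ 76.3016
Rounded to 4 decimal places: z = 76.3016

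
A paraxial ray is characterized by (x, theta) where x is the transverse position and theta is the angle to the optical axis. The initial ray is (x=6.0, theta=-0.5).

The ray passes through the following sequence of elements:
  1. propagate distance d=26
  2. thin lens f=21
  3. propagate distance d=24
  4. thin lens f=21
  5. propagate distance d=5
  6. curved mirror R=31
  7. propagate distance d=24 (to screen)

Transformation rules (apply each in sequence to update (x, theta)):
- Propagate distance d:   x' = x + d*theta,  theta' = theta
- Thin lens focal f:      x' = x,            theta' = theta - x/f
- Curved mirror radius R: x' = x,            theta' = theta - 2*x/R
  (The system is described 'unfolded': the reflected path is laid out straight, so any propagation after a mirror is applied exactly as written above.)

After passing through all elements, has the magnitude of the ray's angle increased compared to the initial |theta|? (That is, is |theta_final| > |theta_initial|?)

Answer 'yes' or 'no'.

Initial: x=6.0000 theta=-0.5000
After 1 (propagate distance d=26): x=-7.0000 theta=-0.5000
After 2 (thin lens f=21): x=-7.0000 theta=-1/6 (≈-0.1667)
After 3 (propagate distance d=24): x=-11.0000 theta=-1/6 (≈-0.1667)
After 4 (thin lens f=21): x=-11.0000 theta=5/14 (≈0.3571)
After 5 (propagate distance d=5): x=-129/14 (≈-9.2143) theta=5/14 (≈0.3571)
After 6 (curved mirror R=31): x=-129/14 (≈-9.2143) theta=59/62 (≈0.9516)
After 7 (propagate distance d=24 (to screen)): x=5913/434 (≈13.6244) theta=59/62 (≈0.9516)
|theta_initial|=0.5000 |theta_final|=59/62 (≈0.9516) -> increased

Answer: yes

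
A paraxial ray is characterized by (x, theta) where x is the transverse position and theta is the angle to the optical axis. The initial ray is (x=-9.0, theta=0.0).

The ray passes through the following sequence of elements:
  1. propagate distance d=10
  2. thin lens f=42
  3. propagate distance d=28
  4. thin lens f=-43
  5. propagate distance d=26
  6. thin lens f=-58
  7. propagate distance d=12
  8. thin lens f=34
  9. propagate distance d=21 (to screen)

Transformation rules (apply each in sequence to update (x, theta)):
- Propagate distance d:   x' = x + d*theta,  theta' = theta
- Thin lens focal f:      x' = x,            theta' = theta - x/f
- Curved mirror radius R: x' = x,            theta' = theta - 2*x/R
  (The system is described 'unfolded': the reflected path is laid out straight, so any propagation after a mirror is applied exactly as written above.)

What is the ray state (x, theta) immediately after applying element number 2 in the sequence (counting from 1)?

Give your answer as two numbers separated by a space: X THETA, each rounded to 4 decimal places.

Initial: x=-9.0000 theta=0.0000
After 1 (propagate distance d=10): x=-9.0000 theta=0.0000
After 2 (thin lens f=42): x=-9.0000 theta=3/14 (≈0.2143)
Rounded to 4 decimal places: x = -9.0000, theta = 0.2143

Answer: -9.0000 0.2143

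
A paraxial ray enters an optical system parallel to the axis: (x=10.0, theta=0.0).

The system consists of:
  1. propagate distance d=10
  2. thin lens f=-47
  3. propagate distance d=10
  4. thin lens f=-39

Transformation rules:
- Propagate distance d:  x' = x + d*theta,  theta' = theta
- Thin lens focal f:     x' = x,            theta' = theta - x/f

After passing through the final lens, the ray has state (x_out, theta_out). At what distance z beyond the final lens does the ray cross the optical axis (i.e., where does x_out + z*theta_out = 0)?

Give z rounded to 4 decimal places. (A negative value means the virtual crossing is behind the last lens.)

Initial: x=10.0000 theta=0.0000
After 1 (propagate distance d=10): x=10.0000 theta=0.0000
After 2 (thin lens f=-47): x=10.0000 theta=10/47 (≈0.2128)
After 3 (propagate distance d=10): x=570/47 (≈12.1277) theta=10/47 (≈0.2128)
After 4 (thin lens f=-39): x=570/47 (≈12.1277) theta=320/611 (≈0.5237)
z_focus = -x_out/theta_out = -(570/47)/(320/611) = -741/32 ≈ -23.1563
Rounded to 4 decimal places: z = -23.1563

Answer: -23.1563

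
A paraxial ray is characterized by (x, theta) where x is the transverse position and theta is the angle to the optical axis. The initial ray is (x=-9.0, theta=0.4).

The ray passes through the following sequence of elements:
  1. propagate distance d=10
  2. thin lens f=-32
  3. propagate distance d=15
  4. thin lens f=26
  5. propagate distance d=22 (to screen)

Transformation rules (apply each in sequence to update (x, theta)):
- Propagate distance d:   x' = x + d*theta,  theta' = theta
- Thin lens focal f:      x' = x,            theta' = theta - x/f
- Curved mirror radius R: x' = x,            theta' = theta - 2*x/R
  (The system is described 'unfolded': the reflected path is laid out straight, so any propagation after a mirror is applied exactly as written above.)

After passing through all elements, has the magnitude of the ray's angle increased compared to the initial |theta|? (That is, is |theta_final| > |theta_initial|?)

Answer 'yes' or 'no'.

Answer: no

Derivation:
Initial: x=-9.0000 theta=0.4000
After 1 (propagate distance d=10): x=-5.0000 theta=0.4000
After 2 (thin lens f=-32): x=-5.0000 theta=39/160 (≈0.2438)
After 3 (propagate distance d=15): x=-43/32 (≈-1.3438) theta=39/160 (≈0.2438)
After 4 (thin lens f=26): x=-43/32 (≈-1.3438) theta=1229/4160 (≈0.2954)
After 5 (propagate distance d=22 (to screen)): x=2681/520 (≈5.1558) theta=1229/4160 (≈0.2954)
|theta_initial|=0.4000 |theta_final|=1229/4160 (≈0.2954) -> not increased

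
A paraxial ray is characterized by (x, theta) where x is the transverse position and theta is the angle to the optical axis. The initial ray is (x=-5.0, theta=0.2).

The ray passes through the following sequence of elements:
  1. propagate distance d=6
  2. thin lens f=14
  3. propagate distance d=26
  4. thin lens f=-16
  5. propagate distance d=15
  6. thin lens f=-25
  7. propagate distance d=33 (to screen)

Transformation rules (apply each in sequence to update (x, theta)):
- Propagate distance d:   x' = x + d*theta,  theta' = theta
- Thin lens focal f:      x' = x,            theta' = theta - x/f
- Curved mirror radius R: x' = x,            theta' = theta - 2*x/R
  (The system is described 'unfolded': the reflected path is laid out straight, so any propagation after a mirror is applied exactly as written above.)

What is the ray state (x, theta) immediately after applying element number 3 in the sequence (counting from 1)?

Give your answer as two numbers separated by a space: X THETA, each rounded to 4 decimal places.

Initial: x=-5.0000 theta=0.2000
After 1 (propagate distance d=6): x=-3.8000 theta=0.2000
After 2 (thin lens f=14): x=-3.8000 theta=33/70 (≈0.4714)
After 3 (propagate distance d=26): x=296/35 (≈8.4571) theta=33/70 (≈0.4714)
Rounded to 4 decimal places: x = 8.4571, theta = 0.4714

Answer: 8.4571 0.4714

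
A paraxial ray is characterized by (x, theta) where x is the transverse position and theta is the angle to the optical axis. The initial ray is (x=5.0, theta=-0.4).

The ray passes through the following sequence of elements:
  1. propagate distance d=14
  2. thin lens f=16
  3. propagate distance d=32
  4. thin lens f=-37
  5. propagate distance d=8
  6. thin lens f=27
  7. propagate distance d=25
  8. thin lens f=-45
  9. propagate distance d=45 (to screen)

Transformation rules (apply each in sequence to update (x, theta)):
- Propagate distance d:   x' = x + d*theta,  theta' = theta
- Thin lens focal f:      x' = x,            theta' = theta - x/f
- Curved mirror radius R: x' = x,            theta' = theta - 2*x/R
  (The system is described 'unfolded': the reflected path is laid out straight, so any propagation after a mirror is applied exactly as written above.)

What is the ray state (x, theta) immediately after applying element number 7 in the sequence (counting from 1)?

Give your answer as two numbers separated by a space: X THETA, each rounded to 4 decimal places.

Answer: -18.6197 -0.0353

Derivation:
Initial: x=5.0000 theta=-0.4000
After 1 (propagate distance d=14): x=-0.6000 theta=-0.4000
After 2 (thin lens f=16): x=-0.6000 theta=-0.3625
After 3 (propagate distance d=32): x=-12.2000 theta=-0.3625
After 4 (thin lens f=-37): x=-12.2000 theta=-2049/2960 (≈-0.6922)
After 5 (propagate distance d=8): x=-6563/370 (≈-17.7378) theta=-2049/2960 (≈-0.6922)
After 6 (thin lens f=27): x=-6563/370 (≈-17.7378) theta=-2819/79920 (≈-0.0353)
After 7 (propagate distance d=25): x=-1488083/79920 (≈-18.6197) theta=-2819/79920 (≈-0.0353)
Rounded to 4 decimal places: x = -18.6197, theta = -0.0353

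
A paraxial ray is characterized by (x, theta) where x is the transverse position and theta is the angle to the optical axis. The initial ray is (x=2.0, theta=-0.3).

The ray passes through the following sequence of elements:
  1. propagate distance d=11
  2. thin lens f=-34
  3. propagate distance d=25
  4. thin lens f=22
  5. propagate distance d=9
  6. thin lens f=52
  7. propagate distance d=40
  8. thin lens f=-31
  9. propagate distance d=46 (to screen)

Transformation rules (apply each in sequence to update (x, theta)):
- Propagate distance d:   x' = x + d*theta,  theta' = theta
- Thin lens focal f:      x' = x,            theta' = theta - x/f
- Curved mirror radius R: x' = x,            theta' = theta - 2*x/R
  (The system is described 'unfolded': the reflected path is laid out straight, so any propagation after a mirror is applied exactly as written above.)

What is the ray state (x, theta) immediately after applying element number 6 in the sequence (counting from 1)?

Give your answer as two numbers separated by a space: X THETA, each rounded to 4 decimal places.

Initial: x=2.0000 theta=-0.3000
After 1 (propagate distance d=11): x=-1.3000 theta=-0.3000
After 2 (thin lens f=-34): x=-1.3000 theta=-23/68 (≈-0.3382)
After 3 (propagate distance d=25): x=-3317/340 (≈-9.7559) theta=-23/68 (≈-0.3382)
After 4 (thin lens f=22): x=-3317/340 (≈-9.7559) theta=787/7480 (≈0.1052)
After 5 (propagate distance d=9): x=-65891/7480 (≈-8.8090) theta=787/7480 (≈0.1052)
After 6 (thin lens f=52): x=-65891/7480 (≈-8.8090) theta=21363/77792 (≈0.2746)
Rounded to 4 decimal places: x = -8.8090, theta = 0.2746

Answer: -8.8090 0.2746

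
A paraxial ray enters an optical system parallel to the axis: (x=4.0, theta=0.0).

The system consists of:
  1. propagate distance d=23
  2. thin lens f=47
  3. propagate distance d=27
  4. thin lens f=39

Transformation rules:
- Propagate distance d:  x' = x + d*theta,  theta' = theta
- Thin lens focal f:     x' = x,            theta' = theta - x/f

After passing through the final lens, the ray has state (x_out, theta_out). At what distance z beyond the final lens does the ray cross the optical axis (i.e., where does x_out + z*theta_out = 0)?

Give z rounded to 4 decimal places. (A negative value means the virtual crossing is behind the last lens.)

Answer: 13.2203

Derivation:
Initial: x=4.0000 theta=0.0000
After 1 (propagate distance d=23): x=4.0000 theta=0.0000
After 2 (thin lens f=47): x=4.0000 theta=-4/47 (≈-0.0851)
After 3 (propagate distance d=27): x=80/47 (≈1.7021) theta=-4/47 (≈-0.0851)
After 4 (thin lens f=39): x=80/47 (≈1.7021) theta=-236/1833 (≈-0.1288)
z_focus = -x_out/theta_out = -(80/47)/(-236/1833) = 780/59 ≈ 13.2203
Rounded to 4 decimal places: z = 13.2203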